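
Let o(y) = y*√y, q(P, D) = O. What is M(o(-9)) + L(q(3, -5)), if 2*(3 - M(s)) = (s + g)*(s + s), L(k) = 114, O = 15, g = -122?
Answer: 846 - 3294*I ≈ 846.0 - 3294.0*I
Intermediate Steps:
q(P, D) = 15
o(y) = y^(3/2)
M(s) = 3 - s*(-122 + s) (M(s) = 3 - (s - 122)*(s + s)/2 = 3 - (-122 + s)*2*s/2 = 3 - s*(-122 + s))
M(o(-9)) + L(q(3, -5)) = (3 - ((-9)^(3/2))² + 122*(-9)^(3/2)) + 114 = (3 - (-27*I)² + 122*(-27*I)) + 114 = (3 - 1*(-729) - 3294*I) + 114 = (3 + 729 - 3294*I) + 114 = (732 - 3294*I) + 114 = 846 - 3294*I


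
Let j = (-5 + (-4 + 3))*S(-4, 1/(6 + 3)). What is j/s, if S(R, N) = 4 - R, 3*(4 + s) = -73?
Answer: 144/85 ≈ 1.6941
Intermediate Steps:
s = -85/3 (s = -4 + (⅓)*(-73) = -4 - 73/3 = -85/3 ≈ -28.333)
j = -48 (j = (-5 + (-4 + 3))*(4 - 1*(-4)) = (-5 - 1)*(4 + 4) = -6*8 = -48)
j/s = -48/(-85/3) = -48*(-3/85) = 144/85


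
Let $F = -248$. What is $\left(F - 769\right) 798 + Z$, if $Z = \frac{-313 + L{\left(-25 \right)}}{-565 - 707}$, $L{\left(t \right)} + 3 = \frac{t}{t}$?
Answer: $- \frac{344103879}{424} \approx -8.1157 \cdot 10^{5}$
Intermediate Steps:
$L{\left(t \right)} = -2$ ($L{\left(t \right)} = -3 + \frac{t}{t} = -3 + 1 = -2$)
$Z = \frac{105}{424}$ ($Z = \frac{-313 - 2}{-565 - 707} = - \frac{315}{-1272} = \left(-315\right) \left(- \frac{1}{1272}\right) = \frac{105}{424} \approx 0.24764$)
$\left(F - 769\right) 798 + Z = \left(-248 - 769\right) 798 + \frac{105}{424} = \left(-1017\right) 798 + \frac{105}{424} = -811566 + \frac{105}{424} = - \frac{344103879}{424}$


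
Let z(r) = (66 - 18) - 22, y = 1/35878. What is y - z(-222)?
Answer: -932827/35878 ≈ -26.000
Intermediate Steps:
y = 1/35878 ≈ 2.7872e-5
z(r) = 26 (z(r) = 48 - 22 = 26)
y - z(-222) = 1/35878 - 1*26 = 1/35878 - 26 = -932827/35878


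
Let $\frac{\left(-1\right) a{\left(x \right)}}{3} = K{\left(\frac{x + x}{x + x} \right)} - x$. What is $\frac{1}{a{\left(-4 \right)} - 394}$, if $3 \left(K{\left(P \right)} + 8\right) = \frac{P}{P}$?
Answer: $- \frac{1}{383} \approx -0.002611$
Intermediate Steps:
$K{\left(P \right)} = - \frac{23}{3}$ ($K{\left(P \right)} = -8 + \frac{P \frac{1}{P}}{3} = -8 + \frac{1}{3} \cdot 1 = -8 + \frac{1}{3} = - \frac{23}{3}$)
$a{\left(x \right)} = 23 + 3 x$ ($a{\left(x \right)} = - 3 \left(- \frac{23}{3} - x\right) = 23 + 3 x$)
$\frac{1}{a{\left(-4 \right)} - 394} = \frac{1}{\left(23 + 3 \left(-4\right)\right) - 394} = \frac{1}{\left(23 - 12\right) - 394} = \frac{1}{11 - 394} = \frac{1}{-383} = - \frac{1}{383}$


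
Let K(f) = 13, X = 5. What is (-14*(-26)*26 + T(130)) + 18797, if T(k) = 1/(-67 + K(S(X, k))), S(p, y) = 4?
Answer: 1526093/54 ≈ 28261.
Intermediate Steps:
T(k) = -1/54 (T(k) = 1/(-67 + 13) = 1/(-54) = -1/54)
(-14*(-26)*26 + T(130)) + 18797 = (-14*(-26)*26 - 1/54) + 18797 = (364*26 - 1/54) + 18797 = (9464 - 1/54) + 18797 = 511055/54 + 18797 = 1526093/54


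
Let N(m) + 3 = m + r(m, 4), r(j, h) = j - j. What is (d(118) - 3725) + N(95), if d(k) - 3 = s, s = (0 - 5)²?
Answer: -3605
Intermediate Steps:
r(j, h) = 0
s = 25 (s = (-5)² = 25)
d(k) = 28 (d(k) = 3 + 25 = 28)
N(m) = -3 + m (N(m) = -3 + (m + 0) = -3 + m)
(d(118) - 3725) + N(95) = (28 - 3725) + (-3 + 95) = -3697 + 92 = -3605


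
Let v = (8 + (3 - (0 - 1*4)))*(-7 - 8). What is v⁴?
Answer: 2562890625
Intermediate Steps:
v = -225 (v = (8 + (3 - (0 - 4)))*(-15) = (8 + (3 - 1*(-4)))*(-15) = (8 + (3 + 4))*(-15) = (8 + 7)*(-15) = 15*(-15) = -225)
v⁴ = (-225)⁴ = 2562890625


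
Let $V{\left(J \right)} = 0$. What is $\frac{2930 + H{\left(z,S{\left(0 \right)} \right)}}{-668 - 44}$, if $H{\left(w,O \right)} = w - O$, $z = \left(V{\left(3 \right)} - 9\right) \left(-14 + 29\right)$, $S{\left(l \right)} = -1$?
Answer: $- \frac{699}{178} \approx -3.927$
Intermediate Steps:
$z = -135$ ($z = \left(0 - 9\right) \left(-14 + 29\right) = \left(-9\right) 15 = -135$)
$\frac{2930 + H{\left(z,S{\left(0 \right)} \right)}}{-668 - 44} = \frac{2930 - 134}{-668 - 44} = \frac{2930 + \left(-135 + 1\right)}{-712} = \left(2930 - 134\right) \left(- \frac{1}{712}\right) = 2796 \left(- \frac{1}{712}\right) = - \frac{699}{178}$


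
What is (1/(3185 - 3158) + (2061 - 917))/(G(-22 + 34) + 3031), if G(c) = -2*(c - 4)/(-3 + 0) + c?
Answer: 30889/82305 ≈ 0.37530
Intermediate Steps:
G(c) = -8/3 + 5*c/3 (G(c) = -2*(-4 + c)/(-3) + c = -2*(-4 + c)*(-1)/3 + c = -2*(4/3 - c/3) + c = (-8/3 + 2*c/3) + c = -8/3 + 5*c/3)
(1/(3185 - 3158) + (2061 - 917))/(G(-22 + 34) + 3031) = (1/(3185 - 3158) + (2061 - 917))/((-8/3 + 5*(-22 + 34)/3) + 3031) = (1/27 + 1144)/((-8/3 + (5/3)*12) + 3031) = (1/27 + 1144)/((-8/3 + 20) + 3031) = 30889/(27*(52/3 + 3031)) = 30889/(27*(9145/3)) = (30889/27)*(3/9145) = 30889/82305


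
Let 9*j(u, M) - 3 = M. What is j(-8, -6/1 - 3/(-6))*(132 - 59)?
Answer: -365/18 ≈ -20.278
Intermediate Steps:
j(u, M) = 1/3 + M/9
j(-8, -6/1 - 3/(-6))*(132 - 59) = (1/3 + (-6/1 - 3/(-6))/9)*(132 - 59) = (1/3 + (-6*1 - 3*(-1/6))/9)*73 = (1/3 + (-6 + 1/2)/9)*73 = (1/3 + (1/9)*(-11/2))*73 = (1/3 - 11/18)*73 = -5/18*73 = -365/18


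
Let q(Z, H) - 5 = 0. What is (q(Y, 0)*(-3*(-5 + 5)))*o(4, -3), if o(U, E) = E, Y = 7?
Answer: 0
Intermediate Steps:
q(Z, H) = 5 (q(Z, H) = 5 + 0 = 5)
(q(Y, 0)*(-3*(-5 + 5)))*o(4, -3) = (5*(-3*(-5 + 5)))*(-3) = (5*(-3*0))*(-3) = (5*0)*(-3) = 0*(-3) = 0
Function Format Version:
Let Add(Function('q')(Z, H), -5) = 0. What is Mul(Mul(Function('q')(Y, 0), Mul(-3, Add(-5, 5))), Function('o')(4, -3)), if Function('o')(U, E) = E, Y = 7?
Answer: 0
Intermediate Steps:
Function('q')(Z, H) = 5 (Function('q')(Z, H) = Add(5, 0) = 5)
Mul(Mul(Function('q')(Y, 0), Mul(-3, Add(-5, 5))), Function('o')(4, -3)) = Mul(Mul(5, Mul(-3, Add(-5, 5))), -3) = Mul(Mul(5, Mul(-3, 0)), -3) = Mul(Mul(5, 0), -3) = Mul(0, -3) = 0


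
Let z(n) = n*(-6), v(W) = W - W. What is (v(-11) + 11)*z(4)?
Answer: -264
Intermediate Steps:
v(W) = 0
z(n) = -6*n
(v(-11) + 11)*z(4) = (0 + 11)*(-6*4) = 11*(-24) = -264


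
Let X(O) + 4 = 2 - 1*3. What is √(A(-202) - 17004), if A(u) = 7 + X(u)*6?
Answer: I*√17027 ≈ 130.49*I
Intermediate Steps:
X(O) = -5 (X(O) = -4 + (2 - 1*3) = -4 + (2 - 3) = -4 - 1 = -5)
A(u) = -23 (A(u) = 7 - 5*6 = 7 - 30 = -23)
√(A(-202) - 17004) = √(-23 - 17004) = √(-17027) = I*√17027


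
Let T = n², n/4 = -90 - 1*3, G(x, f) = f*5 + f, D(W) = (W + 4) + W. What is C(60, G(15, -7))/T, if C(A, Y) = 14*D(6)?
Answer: 14/8649 ≈ 0.0016187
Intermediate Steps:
D(W) = 4 + 2*W (D(W) = (4 + W) + W = 4 + 2*W)
G(x, f) = 6*f (G(x, f) = 5*f + f = 6*f)
C(A, Y) = 224 (C(A, Y) = 14*(4 + 2*6) = 14*(4 + 12) = 14*16 = 224)
n = -372 (n = 4*(-90 - 1*3) = 4*(-90 - 3) = 4*(-93) = -372)
T = 138384 (T = (-372)² = 138384)
C(60, G(15, -7))/T = 224/138384 = 224*(1/138384) = 14/8649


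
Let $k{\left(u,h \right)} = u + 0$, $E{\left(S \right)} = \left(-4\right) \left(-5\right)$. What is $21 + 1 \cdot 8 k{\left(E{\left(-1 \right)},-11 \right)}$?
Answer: $181$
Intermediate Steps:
$E{\left(S \right)} = 20$
$k{\left(u,h \right)} = u$
$21 + 1 \cdot 8 k{\left(E{\left(-1 \right)},-11 \right)} = 21 + 1 \cdot 8 \cdot 20 = 21 + 8 \cdot 20 = 21 + 160 = 181$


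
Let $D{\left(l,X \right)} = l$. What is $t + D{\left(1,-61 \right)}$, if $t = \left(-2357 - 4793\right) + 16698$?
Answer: $9549$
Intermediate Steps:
$t = 9548$ ($t = -7150 + 16698 = 9548$)
$t + D{\left(1,-61 \right)} = 9548 + 1 = 9549$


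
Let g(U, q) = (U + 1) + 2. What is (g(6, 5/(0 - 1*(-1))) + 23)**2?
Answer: 1024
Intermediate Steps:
g(U, q) = 3 + U (g(U, q) = (1 + U) + 2 = 3 + U)
(g(6, 5/(0 - 1*(-1))) + 23)**2 = ((3 + 6) + 23)**2 = (9 + 23)**2 = 32**2 = 1024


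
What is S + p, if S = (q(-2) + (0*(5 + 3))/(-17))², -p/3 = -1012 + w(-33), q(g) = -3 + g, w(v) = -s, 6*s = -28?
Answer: 3047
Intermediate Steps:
s = -14/3 (s = (⅙)*(-28) = -14/3 ≈ -4.6667)
w(v) = 14/3 (w(v) = -1*(-14/3) = 14/3)
p = 3022 (p = -3*(-1012 + 14/3) = -3*(-3022/3) = 3022)
S = 25 (S = ((-3 - 2) + (0*(5 + 3))/(-17))² = (-5 + (0*8)*(-1/17))² = (-5 + 0*(-1/17))² = (-5 + 0)² = (-5)² = 25)
S + p = 25 + 3022 = 3047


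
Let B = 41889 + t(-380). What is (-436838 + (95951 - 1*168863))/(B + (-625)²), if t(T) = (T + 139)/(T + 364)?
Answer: -1631200/1384093 ≈ -1.1785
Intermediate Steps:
t(T) = (139 + T)/(364 + T)
B = 670465/16 (B = 41889 + (139 - 380)/(364 - 380) = 41889 - 241/(-16) = 41889 - 1/16*(-241) = 41889 + 241/16 = 670465/16 ≈ 41904.)
(-436838 + (95951 - 1*168863))/(B + (-625)²) = (-436838 + (95951 - 1*168863))/(670465/16 + (-625)²) = (-436838 + (95951 - 168863))/(670465/16 + 390625) = (-436838 - 72912)/(6920465/16) = -509750*16/6920465 = -1631200/1384093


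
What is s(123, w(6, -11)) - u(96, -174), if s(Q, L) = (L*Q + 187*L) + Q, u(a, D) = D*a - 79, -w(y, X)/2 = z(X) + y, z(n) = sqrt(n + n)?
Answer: 13186 - 620*I*sqrt(22) ≈ 13186.0 - 2908.1*I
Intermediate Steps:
z(n) = sqrt(2)*sqrt(n) (z(n) = sqrt(2*n) = sqrt(2)*sqrt(n))
w(y, X) = -2*y - 2*sqrt(2)*sqrt(X) (w(y, X) = -2*(sqrt(2)*sqrt(X) + y) = -2*(y + sqrt(2)*sqrt(X)) = -2*y - 2*sqrt(2)*sqrt(X))
u(a, D) = -79 + D*a
s(Q, L) = Q + 187*L + L*Q (s(Q, L) = (187*L + L*Q) + Q = Q + 187*L + L*Q)
s(123, w(6, -11)) - u(96, -174) = (123 + 187*(-2*6 - 2*sqrt(2)*sqrt(-11)) + (-2*6 - 2*sqrt(2)*sqrt(-11))*123) - (-79 - 174*96) = (123 + 187*(-12 - 2*sqrt(2)*I*sqrt(11)) + (-12 - 2*sqrt(2)*I*sqrt(11))*123) - (-79 - 16704) = (123 + 187*(-12 - 2*I*sqrt(22)) + (-12 - 2*I*sqrt(22))*123) - 1*(-16783) = (123 + (-2244 - 374*I*sqrt(22)) + (-1476 - 246*I*sqrt(22))) + 16783 = (-3597 - 620*I*sqrt(22)) + 16783 = 13186 - 620*I*sqrt(22)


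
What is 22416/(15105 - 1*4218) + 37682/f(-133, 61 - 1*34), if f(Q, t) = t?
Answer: 136949722/97983 ≈ 1397.7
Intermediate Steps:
22416/(15105 - 1*4218) + 37682/f(-133, 61 - 1*34) = 22416/(15105 - 1*4218) + 37682/(61 - 1*34) = 22416/(15105 - 4218) + 37682/(61 - 34) = 22416/10887 + 37682/27 = 22416*(1/10887) + 37682*(1/27) = 7472/3629 + 37682/27 = 136949722/97983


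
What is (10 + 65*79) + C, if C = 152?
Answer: 5297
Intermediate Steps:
(10 + 65*79) + C = (10 + 65*79) + 152 = (10 + 5135) + 152 = 5145 + 152 = 5297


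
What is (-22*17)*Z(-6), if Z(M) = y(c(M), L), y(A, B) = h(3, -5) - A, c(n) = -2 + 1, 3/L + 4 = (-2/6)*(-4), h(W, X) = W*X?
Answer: 5236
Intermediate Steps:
L = -9/8 (L = 3/(-4 + (-2/6)*(-4)) = 3/(-4 + ((⅙)*(-2))*(-4)) = 3/(-4 - ⅓*(-4)) = 3/(-4 + 4/3) = 3/(-8/3) = 3*(-3/8) = -9/8 ≈ -1.1250)
c(n) = -1
y(A, B) = -15 - A (y(A, B) = 3*(-5) - A = -15 - A)
Z(M) = -14 (Z(M) = -15 - 1*(-1) = -15 + 1 = -14)
(-22*17)*Z(-6) = -22*17*(-14) = -374*(-14) = 5236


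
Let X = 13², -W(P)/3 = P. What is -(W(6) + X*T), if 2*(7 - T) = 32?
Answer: 1539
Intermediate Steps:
T = -9 (T = 7 - ½*32 = 7 - 16 = -9)
W(P) = -3*P
X = 169
-(W(6) + X*T) = -(-3*6 + 169*(-9)) = -(-18 - 1521) = -1*(-1539) = 1539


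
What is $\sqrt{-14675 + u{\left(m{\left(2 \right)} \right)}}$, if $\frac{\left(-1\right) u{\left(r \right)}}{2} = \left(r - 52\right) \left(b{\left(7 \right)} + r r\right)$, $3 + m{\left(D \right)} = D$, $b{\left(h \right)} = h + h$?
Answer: $i \sqrt{13085} \approx 114.39 i$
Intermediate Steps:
$b{\left(h \right)} = 2 h$
$m{\left(D \right)} = -3 + D$
$u{\left(r \right)} = - 2 \left(-52 + r\right) \left(14 + r^{2}\right)$ ($u{\left(r \right)} = - 2 \left(r - 52\right) \left(2 \cdot 7 + r r\right) = - 2 \left(-52 + r\right) \left(14 + r^{2}\right)$)
$\sqrt{-14675 + u{\left(m{\left(2 \right)} \right)}} = \sqrt{-14675 + \left(1456 - 28 \left(-3 + 2\right) - 2 \left(-3 + 2\right)^{3} + 104 \left(-3 + 2\right)^{2}\right)} = \sqrt{-14675 + \left(1456 - -28 - 2 \left(-1\right)^{3} + 104 \left(-1\right)^{2}\right)} = \sqrt{-14675 + \left(1456 + 28 - -2 + 104 \cdot 1\right)} = \sqrt{-14675 + \left(1456 + 28 + 2 + 104\right)} = \sqrt{-14675 + 1590} = \sqrt{-13085} = i \sqrt{13085}$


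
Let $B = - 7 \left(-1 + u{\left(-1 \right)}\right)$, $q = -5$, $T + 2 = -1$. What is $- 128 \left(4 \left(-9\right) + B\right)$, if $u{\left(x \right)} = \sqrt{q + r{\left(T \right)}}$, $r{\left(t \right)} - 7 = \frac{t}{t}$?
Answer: $3712 + 896 \sqrt{3} \approx 5263.9$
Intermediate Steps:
$T = -3$ ($T = -2 - 1 = -3$)
$r{\left(t \right)} = 8$ ($r{\left(t \right)} = 7 + \frac{t}{t} = 7 + 1 = 8$)
$u{\left(x \right)} = \sqrt{3}$ ($u{\left(x \right)} = \sqrt{-5 + 8} = \sqrt{3}$)
$B = 7 - 7 \sqrt{3}$ ($B = - 7 \left(-1 + \sqrt{3}\right) = 7 - 7 \sqrt{3} \approx -5.1244$)
$- 128 \left(4 \left(-9\right) + B\right) = - 128 \left(4 \left(-9\right) + \left(7 - 7 \sqrt{3}\right)\right) = - 128 \left(-36 + \left(7 - 7 \sqrt{3}\right)\right) = - 128 \left(-29 - 7 \sqrt{3}\right) = 3712 + 896 \sqrt{3}$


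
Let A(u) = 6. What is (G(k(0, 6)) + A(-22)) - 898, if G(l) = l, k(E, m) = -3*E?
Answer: -892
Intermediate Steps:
(G(k(0, 6)) + A(-22)) - 898 = (-3*0 + 6) - 898 = (0 + 6) - 898 = 6 - 898 = -892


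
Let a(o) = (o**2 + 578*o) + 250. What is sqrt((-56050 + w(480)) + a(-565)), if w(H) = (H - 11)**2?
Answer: 396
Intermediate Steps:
w(H) = (-11 + H)**2
a(o) = 250 + o**2 + 578*o
sqrt((-56050 + w(480)) + a(-565)) = sqrt((-56050 + (-11 + 480)**2) + (250 + (-565)**2 + 578*(-565))) = sqrt((-56050 + 469**2) + (250 + 319225 - 326570)) = sqrt((-56050 + 219961) - 7095) = sqrt(163911 - 7095) = sqrt(156816) = 396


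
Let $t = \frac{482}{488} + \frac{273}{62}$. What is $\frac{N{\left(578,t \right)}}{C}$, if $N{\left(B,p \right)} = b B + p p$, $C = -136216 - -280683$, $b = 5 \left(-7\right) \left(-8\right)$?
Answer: $\frac{9261192060369}{8265548806832} \approx 1.1205$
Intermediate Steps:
$t = \frac{40777}{7564}$ ($t = 482 \cdot \frac{1}{488} + 273 \cdot \frac{1}{62} = \frac{241}{244} + \frac{273}{62} = \frac{40777}{7564} \approx 5.3909$)
$b = 280$ ($b = \left(-35\right) \left(-8\right) = 280$)
$C = 144467$ ($C = -136216 + 280683 = 144467$)
$N{\left(B,p \right)} = p^{2} + 280 B$ ($N{\left(B,p \right)} = 280 B + p p = 280 B + p^{2} = p^{2} + 280 B$)
$\frac{N{\left(578,t \right)}}{C} = \frac{\left(\frac{40777}{7564}\right)^{2} + 280 \cdot 578}{144467} = \left(\frac{1662763729}{57214096} + 161840\right) \frac{1}{144467} = \frac{9261192060369}{57214096} \cdot \frac{1}{144467} = \frac{9261192060369}{8265548806832}$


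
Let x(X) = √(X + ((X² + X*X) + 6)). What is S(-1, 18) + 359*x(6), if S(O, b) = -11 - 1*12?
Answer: -23 + 718*√21 ≈ 3267.3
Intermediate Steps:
x(X) = √(6 + X + 2*X²) (x(X) = √(X + ((X² + X²) + 6)) = √(X + (2*X² + 6)) = √(X + (6 + 2*X²)) = √(6 + X + 2*X²))
S(O, b) = -23 (S(O, b) = -11 - 12 = -23)
S(-1, 18) + 359*x(6) = -23 + 359*√(6 + 6 + 2*6²) = -23 + 359*√(6 + 6 + 2*36) = -23 + 359*√(6 + 6 + 72) = -23 + 359*√84 = -23 + 359*(2*√21) = -23 + 718*√21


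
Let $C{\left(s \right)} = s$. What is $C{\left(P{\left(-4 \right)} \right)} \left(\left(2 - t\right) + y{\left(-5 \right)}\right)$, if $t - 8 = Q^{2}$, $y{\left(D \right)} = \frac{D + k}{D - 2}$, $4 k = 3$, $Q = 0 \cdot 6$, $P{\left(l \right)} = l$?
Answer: $\frac{151}{7} \approx 21.571$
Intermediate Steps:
$Q = 0$
$k = \frac{3}{4}$ ($k = \frac{1}{4} \cdot 3 = \frac{3}{4} \approx 0.75$)
$y{\left(D \right)} = \frac{\frac{3}{4} + D}{-2 + D}$ ($y{\left(D \right)} = \frac{D + \frac{3}{4}}{D - 2} = \frac{\frac{3}{4} + D}{-2 + D}$)
$t = 8$ ($t = 8 + 0^{2} = 8 + 0 = 8$)
$C{\left(P{\left(-4 \right)} \right)} \left(\left(2 - t\right) + y{\left(-5 \right)}\right) = - 4 \left(\left(2 - 8\right) + \frac{\frac{3}{4} - 5}{-2 - 5}\right) = - 4 \left(\left(2 - 8\right) + \frac{1}{-7} \left(- \frac{17}{4}\right)\right) = - 4 \left(-6 - - \frac{17}{28}\right) = - 4 \left(-6 + \frac{17}{28}\right) = \left(-4\right) \left(- \frac{151}{28}\right) = \frac{151}{7}$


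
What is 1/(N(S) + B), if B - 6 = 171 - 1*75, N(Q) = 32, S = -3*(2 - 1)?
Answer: 1/134 ≈ 0.0074627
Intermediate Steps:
S = -3 (S = -3*1 = -3)
B = 102 (B = 6 + (171 - 1*75) = 6 + (171 - 75) = 6 + 96 = 102)
1/(N(S) + B) = 1/(32 + 102) = 1/134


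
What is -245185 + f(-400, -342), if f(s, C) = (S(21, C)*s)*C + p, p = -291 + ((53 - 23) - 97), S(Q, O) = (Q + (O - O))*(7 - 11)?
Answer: -11736743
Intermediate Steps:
S(Q, O) = -4*Q (S(Q, O) = (Q + 0)*(-4) = Q*(-4) = -4*Q)
p = -358 (p = -291 + (30 - 97) = -291 - 67 = -358)
f(s, C) = -358 - 84*C*s (f(s, C) = ((-4*21)*s)*C - 358 = (-84*s)*C - 358 = -84*C*s - 358 = -358 - 84*C*s)
-245185 + f(-400, -342) = -245185 + (-358 - 84*(-342)*(-400)) = -245185 + (-358 - 11491200) = -245185 - 11491558 = -11736743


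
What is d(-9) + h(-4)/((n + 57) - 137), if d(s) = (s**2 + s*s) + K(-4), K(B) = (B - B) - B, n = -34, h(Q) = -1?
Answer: 18925/114 ≈ 166.01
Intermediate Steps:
K(B) = -B (K(B) = 0 - B = -B)
d(s) = 4 + 2*s**2 (d(s) = (s**2 + s*s) - 1*(-4) = (s**2 + s**2) + 4 = 2*s**2 + 4 = 4 + 2*s**2)
d(-9) + h(-4)/((n + 57) - 137) = (4 + 2*(-9)**2) - 1/((-34 + 57) - 137) = (4 + 2*81) - 1/(23 - 137) = (4 + 162) - 1/(-114) = 166 - 1/114*(-1) = 166 + 1/114 = 18925/114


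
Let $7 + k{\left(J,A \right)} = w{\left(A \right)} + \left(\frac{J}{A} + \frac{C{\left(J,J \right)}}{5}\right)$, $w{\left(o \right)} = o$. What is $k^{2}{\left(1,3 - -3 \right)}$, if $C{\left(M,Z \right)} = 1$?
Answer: $\frac{361}{900} \approx 0.40111$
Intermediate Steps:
$k{\left(J,A \right)} = - \frac{34}{5} + A + \frac{J}{A}$ ($k{\left(J,A \right)} = -7 + \left(A + \left(\frac{J}{A} + 1 \cdot \frac{1}{5}\right)\right) = -7 + \left(A + \left(\frac{J}{A} + \frac{1}{5}\right)\right) = -7 + \left(A + \left(\frac{1}{5} + \frac{J}{A}\right)\right) = -7 + \left(\frac{1}{5} + A + \frac{J}{A}\right) = - \frac{34}{5} + A + \frac{J}{A}$)
$k^{2}{\left(1,3 - -3 \right)} = \left(- \frac{34}{5} + \left(3 - -3\right) + 1 \frac{1}{3 - -3}\right)^{2} = \left(- \frac{34}{5} + \left(3 + 3\right) + 1 \frac{1}{3 + 3}\right)^{2} = \left(- \frac{34}{5} + 6 + 1 \cdot \frac{1}{6}\right)^{2} = \left(- \frac{34}{5} + 6 + \frac{1}{6}\right)^{2} = \left(- \frac{19}{30}\right)^{2} = \frac{361}{900}$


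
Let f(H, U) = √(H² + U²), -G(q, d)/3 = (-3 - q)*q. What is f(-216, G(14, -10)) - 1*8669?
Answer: -8669 + 6*√15457 ≈ -7923.0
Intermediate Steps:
G(q, d) = -3*q*(-3 - q) (G(q, d) = -3*(-3 - q)*q = -3*q*(-3 - q))
f(-216, G(14, -10)) - 1*8669 = √((-216)² + (3*14*(3 + 14))²) - 1*8669 = √(46656 + (3*14*17)²) - 8669 = √(46656 + 714²) - 8669 = √(46656 + 509796) - 8669 = √556452 - 8669 = 6*√15457 - 8669 = -8669 + 6*√15457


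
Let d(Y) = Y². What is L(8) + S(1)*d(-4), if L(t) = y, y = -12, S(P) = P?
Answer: 4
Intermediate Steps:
L(t) = -12
L(8) + S(1)*d(-4) = -12 + 1*(-4)² = -12 + 1*16 = -12 + 16 = 4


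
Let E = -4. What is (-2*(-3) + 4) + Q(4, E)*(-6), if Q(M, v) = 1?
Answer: 4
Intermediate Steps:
(-2*(-3) + 4) + Q(4, E)*(-6) = (-2*(-3) + 4) + 1*(-6) = (6 + 4) - 6 = 10 - 6 = 4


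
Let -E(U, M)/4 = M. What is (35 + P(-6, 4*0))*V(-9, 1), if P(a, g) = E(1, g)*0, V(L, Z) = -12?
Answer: -420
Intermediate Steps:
E(U, M) = -4*M
P(a, g) = 0 (P(a, g) = -4*g*0 = 0)
(35 + P(-6, 4*0))*V(-9, 1) = (35 + 0)*(-12) = 35*(-12) = -420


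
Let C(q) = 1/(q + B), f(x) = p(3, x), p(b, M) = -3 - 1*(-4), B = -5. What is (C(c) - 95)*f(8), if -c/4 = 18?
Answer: -7316/77 ≈ -95.013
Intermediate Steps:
p(b, M) = 1 (p(b, M) = -3 + 4 = 1)
f(x) = 1
c = -72 (c = -4*18 = -72)
C(q) = 1/(-5 + q) (C(q) = 1/(q - 5) = 1/(-5 + q))
(C(c) - 95)*f(8) = (1/(-5 - 72) - 95)*1 = (1/(-77) - 95)*1 = (-1/77 - 95)*1 = -7316/77*1 = -7316/77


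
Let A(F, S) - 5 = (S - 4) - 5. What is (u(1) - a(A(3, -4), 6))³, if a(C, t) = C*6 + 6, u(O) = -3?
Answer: 59319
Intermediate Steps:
A(F, S) = -4 + S (A(F, S) = 5 + ((S - 4) - 5) = 5 + ((-4 + S) - 5) = 5 + (-9 + S) = -4 + S)
a(C, t) = 6 + 6*C (a(C, t) = 6*C + 6 = 6 + 6*C)
(u(1) - a(A(3, -4), 6))³ = (-3 - (6 + 6*(-4 - 4)))³ = (-3 - (6 + 6*(-8)))³ = (-3 - (6 - 48))³ = (-3 - 1*(-42))³ = (-3 + 42)³ = 39³ = 59319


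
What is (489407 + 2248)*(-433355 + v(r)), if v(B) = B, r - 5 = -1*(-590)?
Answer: -212768617800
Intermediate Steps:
r = 595 (r = 5 - 1*(-590) = 5 + 590 = 595)
(489407 + 2248)*(-433355 + v(r)) = (489407 + 2248)*(-433355 + 595) = 491655*(-432760) = -212768617800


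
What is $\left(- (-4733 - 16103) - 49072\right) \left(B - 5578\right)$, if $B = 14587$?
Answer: $-254378124$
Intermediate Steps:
$\left(- (-4733 - 16103) - 49072\right) \left(B - 5578\right) = \left(- (-4733 - 16103) - 49072\right) \left(14587 - 5578\right) = \left(- (-4733 - 16103) - 49072\right) 9009 = \left(\left(-1\right) \left(-20836\right) - 49072\right) 9009 = \left(20836 - 49072\right) 9009 = \left(-28236\right) 9009 = -254378124$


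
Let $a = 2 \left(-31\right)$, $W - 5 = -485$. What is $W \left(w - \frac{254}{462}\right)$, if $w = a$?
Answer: $\frac{2311840}{77} \approx 30024.0$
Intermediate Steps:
$W = -480$ ($W = 5 - 485 = -480$)
$a = -62$
$w = -62$
$W \left(w - \frac{254}{462}\right) = - 480 \left(-62 - \frac{254}{462}\right) = - 480 \left(-62 - \frac{127}{231}\right) = \left(-480\right) \left(- \frac{14449}{231}\right) = \frac{2311840}{77}$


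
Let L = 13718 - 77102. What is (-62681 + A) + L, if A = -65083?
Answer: -191148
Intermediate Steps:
L = -63384
(-62681 + A) + L = (-62681 - 65083) - 63384 = -127764 - 63384 = -191148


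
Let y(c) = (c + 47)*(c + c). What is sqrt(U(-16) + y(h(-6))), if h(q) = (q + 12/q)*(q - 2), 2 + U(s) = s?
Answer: sqrt(14190) ≈ 119.12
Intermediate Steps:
U(s) = -2 + s
h(q) = (-2 + q)*(q + 12/q) (h(q) = (q + 12/q)*(-2 + q) = (-2 + q)*(q + 12/q))
y(c) = 2*c*(47 + c) (y(c) = (47 + c)*(2*c) = 2*c*(47 + c))
sqrt(U(-16) + y(h(-6))) = sqrt((-2 - 16) + 2*(12 + (-6)**2 - 24/(-6) - 2*(-6))*(47 + (12 + (-6)**2 - 24/(-6) - 2*(-6)))) = sqrt(-18 + 2*(12 + 36 - 24*(-1/6) + 12)*(47 + (12 + 36 - 24*(-1/6) + 12))) = sqrt(-18 + 2*(12 + 36 + 4 + 12)*(47 + (12 + 36 + 4 + 12))) = sqrt(-18 + 2*64*(47 + 64)) = sqrt(-18 + 2*64*111) = sqrt(-18 + 14208) = sqrt(14190)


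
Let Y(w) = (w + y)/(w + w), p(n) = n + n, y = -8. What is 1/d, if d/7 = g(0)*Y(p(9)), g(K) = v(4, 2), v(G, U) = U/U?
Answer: 18/35 ≈ 0.51429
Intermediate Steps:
v(G, U) = 1
g(K) = 1
p(n) = 2*n
Y(w) = (-8 + w)/(2*w) (Y(w) = (w - 8)/(w + w) = (-8 + w)/((2*w)) = (-8 + w)*(1/(2*w)) = (-8 + w)/(2*w))
d = 35/18 (d = 7*(1*((-8 + 2*9)/(2*((2*9))))) = 7*(1*((½)*(-8 + 18)/18)) = 7*(1*((½)*(1/18)*10)) = 7*(1*(5/18)) = 7*(5/18) = 35/18 ≈ 1.9444)
1/d = 1/(35/18) = 18/35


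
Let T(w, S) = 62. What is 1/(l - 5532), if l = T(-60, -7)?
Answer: -1/5470 ≈ -0.00018282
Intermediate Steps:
l = 62
1/(l - 5532) = 1/(62 - 5532) = 1/(-5470) = -1/5470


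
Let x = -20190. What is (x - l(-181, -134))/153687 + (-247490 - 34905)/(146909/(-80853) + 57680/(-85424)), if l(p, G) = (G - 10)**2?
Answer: 6244934970964846313/55113296303464 ≈ 1.1331e+5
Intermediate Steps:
l(p, G) = (-10 + G)**2
(x - l(-181, -134))/153687 + (-247490 - 34905)/(146909/(-80853) + 57680/(-85424)) = (-20190 - (-10 - 134)**2)/153687 + (-247490 - 34905)/(146909/(-80853) + 57680/(-85424)) = (-20190 - 1*(-144)**2)*(1/153687) - 282395/(146909*(-1/80853) + 57680*(-1/85424)) = (-20190 - 1*20736)*(1/153687) - 282395/(-146909/80853 - 3605/5339) = (-20190 - 20736)*(1/153687) - 282395/(-1075822216/431674167) = -40926*1/153687 - 282395*(-431674167/1075822216) = -13642/51229 + 121902626389965/1075822216 = 6244934970964846313/55113296303464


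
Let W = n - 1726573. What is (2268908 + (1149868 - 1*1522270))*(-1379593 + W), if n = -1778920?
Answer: -9264594909516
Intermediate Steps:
W = -3505493 (W = -1778920 - 1726573 = -3505493)
(2268908 + (1149868 - 1*1522270))*(-1379593 + W) = (2268908 + (1149868 - 1*1522270))*(-1379593 - 3505493) = (2268908 + (1149868 - 1522270))*(-4885086) = (2268908 - 372402)*(-4885086) = 1896506*(-4885086) = -9264594909516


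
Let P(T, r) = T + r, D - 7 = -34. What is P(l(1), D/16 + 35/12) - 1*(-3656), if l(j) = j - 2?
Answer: 175499/48 ≈ 3656.2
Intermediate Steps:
D = -27 (D = 7 - 34 = -27)
l(j) = -2 + j
P(l(1), D/16 + 35/12) - 1*(-3656) = ((-2 + 1) + (-27/16 + 35/12)) - 1*(-3656) = (-1 + (-27*1/16 + 35*(1/12))) + 3656 = (-1 + (-27/16 + 35/12)) + 3656 = (-1 + 59/48) + 3656 = 11/48 + 3656 = 175499/48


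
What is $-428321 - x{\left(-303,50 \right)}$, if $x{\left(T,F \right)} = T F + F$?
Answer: $-413221$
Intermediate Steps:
$x{\left(T,F \right)} = F + F T$ ($x{\left(T,F \right)} = F T + F = F + F T$)
$-428321 - x{\left(-303,50 \right)} = -428321 - 50 \left(1 - 303\right) = -428321 - 50 \left(-302\right) = -428321 - -15100 = -428321 + 15100 = -413221$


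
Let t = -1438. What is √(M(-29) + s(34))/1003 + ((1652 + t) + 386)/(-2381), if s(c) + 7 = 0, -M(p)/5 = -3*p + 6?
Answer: -600/2381 + 2*I*√118/1003 ≈ -0.252 + 0.021661*I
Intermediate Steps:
M(p) = -30 + 15*p (M(p) = -5*(-3*p + 6) = -5*(6 - 3*p) = -30 + 15*p)
s(c) = -7 (s(c) = -7 + 0 = -7)
√(M(-29) + s(34))/1003 + ((1652 + t) + 386)/(-2381) = √((-30 + 15*(-29)) - 7)/1003 + ((1652 - 1438) + 386)/(-2381) = √((-30 - 435) - 7)*(1/1003) + (214 + 386)*(-1/2381) = √(-465 - 7)*(1/1003) + 600*(-1/2381) = √(-472)*(1/1003) - 600/2381 = (2*I*√118)*(1/1003) - 600/2381 = 2*I*√118/1003 - 600/2381 = -600/2381 + 2*I*√118/1003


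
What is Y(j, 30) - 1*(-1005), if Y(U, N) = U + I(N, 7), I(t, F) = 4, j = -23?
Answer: 986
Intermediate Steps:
Y(U, N) = 4 + U (Y(U, N) = U + 4 = 4 + U)
Y(j, 30) - 1*(-1005) = (4 - 23) - 1*(-1005) = -19 + 1005 = 986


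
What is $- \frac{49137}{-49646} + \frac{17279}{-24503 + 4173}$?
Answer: $\frac{35280494}{252325795} \approx 0.13982$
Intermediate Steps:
$- \frac{49137}{-49646} + \frac{17279}{-24503 + 4173} = \left(-49137\right) \left(- \frac{1}{49646}\right) + \frac{17279}{-20330} = \frac{49137}{49646} + 17279 \left(- \frac{1}{20330}\right) = \frac{49137}{49646} - \frac{17279}{20330} = \frac{35280494}{252325795}$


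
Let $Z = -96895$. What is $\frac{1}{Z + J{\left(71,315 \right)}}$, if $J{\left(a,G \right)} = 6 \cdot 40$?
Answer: $- \frac{1}{96655} \approx -1.0346 \cdot 10^{-5}$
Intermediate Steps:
$J{\left(a,G \right)} = 240$
$\frac{1}{Z + J{\left(71,315 \right)}} = \frac{1}{-96895 + 240} = \frac{1}{-96655} = - \frac{1}{96655}$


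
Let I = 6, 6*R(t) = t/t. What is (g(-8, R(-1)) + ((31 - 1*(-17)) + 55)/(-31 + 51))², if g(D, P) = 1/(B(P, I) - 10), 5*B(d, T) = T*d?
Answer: 24472809/960400 ≈ 25.482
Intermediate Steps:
R(t) = ⅙ (R(t) = (t/t)/6 = (⅙)*1 = ⅙)
B(d, T) = T*d/5 (B(d, T) = (T*d)/5 = T*d/5)
g(D, P) = 1/(-10 + 6*P/5) (g(D, P) = 1/((⅕)*6*P - 10) = 1/(6*P/5 - 10) = 1/(-10 + 6*P/5))
(g(-8, R(-1)) + ((31 - 1*(-17)) + 55)/(-31 + 51))² = (5/(2*(-25 + 3*(⅙))) + ((31 - 1*(-17)) + 55)/(-31 + 51))² = (5/(2*(-25 + ½)) + ((31 + 17) + 55)/20)² = (5/(2*(-49/2)) + (48 + 55)*(1/20))² = ((5/2)*(-2/49) + 103*(1/20))² = (-5/49 + 103/20)² = (4947/980)² = 24472809/960400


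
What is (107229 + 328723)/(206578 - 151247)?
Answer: 435952/55331 ≈ 7.8790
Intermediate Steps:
(107229 + 328723)/(206578 - 151247) = 435952/55331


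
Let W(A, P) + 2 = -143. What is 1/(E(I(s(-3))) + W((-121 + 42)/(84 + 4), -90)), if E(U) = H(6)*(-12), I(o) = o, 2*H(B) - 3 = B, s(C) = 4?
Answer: -1/199 ≈ -0.0050251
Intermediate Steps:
H(B) = 3/2 + B/2
W(A, P) = -145 (W(A, P) = -2 - 143 = -145)
E(U) = -54 (E(U) = (3/2 + (½)*6)*(-12) = (3/2 + 3)*(-12) = (9/2)*(-12) = -54)
1/(E(I(s(-3))) + W((-121 + 42)/(84 + 4), -90)) = 1/(-54 - 145) = 1/(-199) = -1/199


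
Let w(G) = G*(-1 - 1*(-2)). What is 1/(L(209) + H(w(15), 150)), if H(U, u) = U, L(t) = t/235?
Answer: 235/3734 ≈ 0.062935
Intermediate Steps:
L(t) = t/235 (L(t) = t*(1/235) = t/235)
w(G) = G (w(G) = G*(-1 + 2) = G*1 = G)
1/(L(209) + H(w(15), 150)) = 1/((1/235)*209 + 15) = 1/(209/235 + 15) = 1/(3734/235) = 235/3734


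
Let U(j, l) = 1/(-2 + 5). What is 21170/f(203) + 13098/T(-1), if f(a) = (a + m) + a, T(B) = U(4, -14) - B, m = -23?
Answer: 7567141/766 ≈ 9878.8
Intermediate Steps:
U(j, l) = ⅓ (U(j, l) = 1/3 = ⅓)
T(B) = ⅓ - B
f(a) = -23 + 2*a (f(a) = (a - 23) + a = (-23 + a) + a = -23 + 2*a)
21170/f(203) + 13098/T(-1) = 21170/(-23 + 2*203) + 13098/(⅓ - 1*(-1)) = 21170/(-23 + 406) + 13098/(⅓ + 1) = 21170/383 + 13098/(4/3) = 21170*(1/383) + 13098*(¾) = 21170/383 + 19647/2 = 7567141/766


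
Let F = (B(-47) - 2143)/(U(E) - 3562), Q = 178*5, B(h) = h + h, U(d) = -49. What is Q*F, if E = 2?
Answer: 1990930/3611 ≈ 551.35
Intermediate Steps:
B(h) = 2*h
Q = 890
F = 2237/3611 (F = (2*(-47) - 2143)/(-49 - 3562) = (-94 - 2143)/(-3611) = -2237*(-1/3611) = 2237/3611 ≈ 0.61950)
Q*F = 890*(2237/3611) = 1990930/3611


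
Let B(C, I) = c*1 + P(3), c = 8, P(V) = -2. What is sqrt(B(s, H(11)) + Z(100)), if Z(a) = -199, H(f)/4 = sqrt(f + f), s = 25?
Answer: I*sqrt(193) ≈ 13.892*I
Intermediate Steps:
H(f) = 4*sqrt(2)*sqrt(f) (H(f) = 4*sqrt(f + f) = 4*sqrt(2*f) = 4*(sqrt(2)*sqrt(f)) = 4*sqrt(2)*sqrt(f))
B(C, I) = 6 (B(C, I) = 8*1 - 2 = 8 - 2 = 6)
sqrt(B(s, H(11)) + Z(100)) = sqrt(6 - 199) = sqrt(-193) = I*sqrt(193)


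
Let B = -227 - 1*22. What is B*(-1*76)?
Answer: 18924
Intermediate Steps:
B = -249 (B = -227 - 22 = -249)
B*(-1*76) = -(-249)*76 = -249*(-76) = 18924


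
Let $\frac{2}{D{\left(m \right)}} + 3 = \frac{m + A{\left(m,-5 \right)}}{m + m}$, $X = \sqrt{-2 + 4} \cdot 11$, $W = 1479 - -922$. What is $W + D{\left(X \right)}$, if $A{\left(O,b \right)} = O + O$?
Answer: $\frac{7199}{3} \approx 2399.7$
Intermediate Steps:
$W = 2401$ ($W = 1479 + 922 = 2401$)
$A{\left(O,b \right)} = 2 O$
$X = 11 \sqrt{2}$ ($X = \sqrt{2} \cdot 11 = 11 \sqrt{2} \approx 15.556$)
$D{\left(m \right)} = - \frac{4}{3}$ ($D{\left(m \right)} = \frac{2}{-3 + \frac{m + 2 m}{m + m}} = \frac{2}{-3 + \frac{3 m}{2 m}} = \frac{2}{-3 + 3 m \frac{1}{2 m}} = \frac{2}{-3 + \frac{3}{2}} = \frac{2}{- \frac{3}{2}} = 2 \left(- \frac{2}{3}\right) = - \frac{4}{3}$)
$W + D{\left(X \right)} = 2401 - \frac{4}{3} = \frac{7199}{3}$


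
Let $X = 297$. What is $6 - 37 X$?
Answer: $-10983$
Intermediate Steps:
$6 - 37 X = 6 - 10989 = -10983$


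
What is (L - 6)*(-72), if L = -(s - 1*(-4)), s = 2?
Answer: 864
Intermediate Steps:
L = -6 (L = -(2 - 1*(-4)) = -(2 + 4) = -1*6 = -6)
(L - 6)*(-72) = (-6 - 6)*(-72) = -12*(-72) = 864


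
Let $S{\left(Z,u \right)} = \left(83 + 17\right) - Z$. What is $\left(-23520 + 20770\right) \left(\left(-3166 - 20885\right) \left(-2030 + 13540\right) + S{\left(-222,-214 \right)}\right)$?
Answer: $761273392000$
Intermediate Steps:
$S{\left(Z,u \right)} = 100 - Z$
$\left(-23520 + 20770\right) \left(\left(-3166 - 20885\right) \left(-2030 + 13540\right) + S{\left(-222,-214 \right)}\right) = \left(-23520 + 20770\right) \left(\left(-3166 - 20885\right) \left(-2030 + 13540\right) + \left(100 - -222\right)\right) = - 2750 \left(\left(-24051\right) 11510 + \left(100 + 222\right)\right) = - 2750 \left(-276827010 + 322\right) = \left(-2750\right) \left(-276826688\right) = 761273392000$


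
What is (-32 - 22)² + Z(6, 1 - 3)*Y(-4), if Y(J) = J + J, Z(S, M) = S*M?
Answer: 3012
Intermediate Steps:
Z(S, M) = M*S
Y(J) = 2*J
(-32 - 22)² + Z(6, 1 - 3)*Y(-4) = (-32 - 22)² + ((1 - 3)*6)*(2*(-4)) = (-54)² - 2*6*(-8) = 2916 - 12*(-8) = 2916 + 96 = 3012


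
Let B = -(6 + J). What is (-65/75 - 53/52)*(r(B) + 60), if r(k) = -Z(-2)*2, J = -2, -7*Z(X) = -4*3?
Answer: -48543/455 ≈ -106.69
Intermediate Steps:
Z(X) = 12/7 (Z(X) = -(-4)*3/7 = -⅐*(-12) = 12/7)
B = -4 (B = -(6 - 2) = -1*4 = -4)
r(k) = -24/7 (r(k) = -1*12/7*2 = -12/7*2 = -24/7)
(-65/75 - 53/52)*(r(B) + 60) = (-65/75 - 53/52)*(-24/7 + 60) = (-65*1/75 - 53*1/52)*(396/7) = (-13/15 - 53/52)*(396/7) = -1471/780*396/7 = -48543/455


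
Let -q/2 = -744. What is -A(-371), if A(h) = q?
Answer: -1488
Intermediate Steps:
q = 1488 (q = -2*(-744) = 1488)
A(h) = 1488
-A(-371) = -1*1488 = -1488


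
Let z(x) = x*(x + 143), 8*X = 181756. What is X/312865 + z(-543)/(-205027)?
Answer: -126592334147/128291544710 ≈ -0.98676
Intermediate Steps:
X = 45439/2 (X = (⅛)*181756 = 45439/2 ≈ 22720.)
z(x) = x*(143 + x)
X/312865 + z(-543)/(-205027) = (45439/2)/312865 - 543*(143 - 543)/(-205027) = (45439/2)*(1/312865) - 543*(-400)*(-1/205027) = 45439/625730 + 217200*(-1/205027) = 45439/625730 - 217200/205027 = -126592334147/128291544710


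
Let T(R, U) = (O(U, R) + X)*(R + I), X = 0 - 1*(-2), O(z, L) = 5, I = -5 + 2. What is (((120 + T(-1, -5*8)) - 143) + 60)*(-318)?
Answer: -2862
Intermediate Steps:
I = -3
X = 2 (X = 0 + 2 = 2)
T(R, U) = -21 + 7*R (T(R, U) = (5 + 2)*(R - 3) = 7*(-3 + R) = -21 + 7*R)
(((120 + T(-1, -5*8)) - 143) + 60)*(-318) = (((120 + (-21 + 7*(-1))) - 143) + 60)*(-318) = (((120 + (-21 - 7)) - 143) + 60)*(-318) = (((120 - 28) - 143) + 60)*(-318) = ((92 - 143) + 60)*(-318) = (-51 + 60)*(-318) = 9*(-318) = -2862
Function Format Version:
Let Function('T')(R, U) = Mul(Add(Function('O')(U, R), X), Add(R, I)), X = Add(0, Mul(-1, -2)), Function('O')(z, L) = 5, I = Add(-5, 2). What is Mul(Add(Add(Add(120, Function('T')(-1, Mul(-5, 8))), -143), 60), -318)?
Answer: -2862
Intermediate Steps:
I = -3
X = 2 (X = Add(0, 2) = 2)
Function('T')(R, U) = Add(-21, Mul(7, R)) (Function('T')(R, U) = Mul(Add(5, 2), Add(R, -3)) = Mul(7, Add(-3, R)) = Add(-21, Mul(7, R)))
Mul(Add(Add(Add(120, Function('T')(-1, Mul(-5, 8))), -143), 60), -318) = Mul(Add(Add(Add(120, Add(-21, Mul(7, -1))), -143), 60), -318) = Mul(Add(Add(Add(120, Add(-21, -7)), -143), 60), -318) = Mul(Add(Add(Add(120, -28), -143), 60), -318) = Mul(Add(Add(92, -143), 60), -318) = Mul(Add(-51, 60), -318) = Mul(9, -318) = -2862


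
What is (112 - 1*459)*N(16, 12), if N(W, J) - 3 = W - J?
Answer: -2429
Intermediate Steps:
N(W, J) = 3 + W - J (N(W, J) = 3 + (W - J) = 3 + W - J)
(112 - 1*459)*N(16, 12) = (112 - 1*459)*(3 + 16 - 1*12) = (112 - 459)*(3 + 16 - 12) = -347*7 = -2429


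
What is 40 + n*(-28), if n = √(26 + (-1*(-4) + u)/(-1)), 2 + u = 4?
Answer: 40 - 56*√5 ≈ -85.220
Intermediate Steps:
u = 2 (u = -2 + 4 = 2)
n = 2*√5 (n = √(26 + (-1*(-4) + 2)/(-1)) = √(26 + (4 + 2)*(-1)) = √(26 + 6*(-1)) = √(26 - 6) = √20 = 2*√5 ≈ 4.4721)
40 + n*(-28) = 40 + (2*√5)*(-28) = 40 - 56*√5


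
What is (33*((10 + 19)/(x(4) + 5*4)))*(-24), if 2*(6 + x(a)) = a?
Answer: -2871/2 ≈ -1435.5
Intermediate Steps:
x(a) = -6 + a/2
(33*((10 + 19)/(x(4) + 5*4)))*(-24) = (33*((10 + 19)/((-6 + (½)*4) + 5*4)))*(-24) = (33*(29/((-6 + 2) + 20)))*(-24) = (33*(29/(-4 + 20)))*(-24) = (33*(29/16))*(-24) = (957/16)*(-24) = -2871/2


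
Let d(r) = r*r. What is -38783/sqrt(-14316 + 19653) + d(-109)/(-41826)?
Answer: -11881/41826 - 38783*sqrt(593)/1779 ≈ -531.16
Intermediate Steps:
d(r) = r**2
-38783/sqrt(-14316 + 19653) + d(-109)/(-41826) = -38783/sqrt(-14316 + 19653) + (-109)**2/(-41826) = -38783*sqrt(593)/1779 + 11881*(-1/41826) = -38783*sqrt(593)/1779 - 11881/41826 = -11881/41826 - 38783*sqrt(593)/1779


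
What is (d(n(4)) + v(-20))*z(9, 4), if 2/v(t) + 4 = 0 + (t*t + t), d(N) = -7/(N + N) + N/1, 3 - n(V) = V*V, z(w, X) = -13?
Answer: 31101/188 ≈ 165.43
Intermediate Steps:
n(V) = 3 - V² (n(V) = 3 - V*V = 3 - V²)
d(N) = N - 7/(2*N) (d(N) = -7*1/(2*N) + N*1 = -7/(2*N) + N = N - 7/(2*N))
v(t) = 2/(-4 + t + t²) (v(t) = 2/(-4 + (0 + (t*t + t))) = 2/(-4 + (0 + (t² + t))) = 2/(-4 + (0 + (t + t²))) = 2/(-4 + (t + t²)) = 2/(-4 + t + t²))
(d(n(4)) + v(-20))*z(9, 4) = (((3 - 1*4²) - 7/(2*(3 - 1*4²))) + 2/(-4 - 20 + (-20)²))*(-13) = (((3 - 1*16) - 7/(2*(3 - 1*16))) + 2/(-4 - 20 + 400))*(-13) = (((3 - 16) - 7/(2*(3 - 16))) + 2/376)*(-13) = ((-13 - 7/2/(-13)) + 2*(1/376))*(-13) = ((-13 - 7/2*(-1/13)) + 1/188)*(-13) = ((-13 + 7/26) + 1/188)*(-13) = (-331/26 + 1/188)*(-13) = -31101/2444*(-13) = 31101/188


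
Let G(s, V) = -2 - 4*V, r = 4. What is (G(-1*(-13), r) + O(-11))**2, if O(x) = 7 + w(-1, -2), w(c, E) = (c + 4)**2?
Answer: 4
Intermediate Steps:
w(c, E) = (4 + c)**2
O(x) = 16 (O(x) = 7 + (4 - 1)**2 = 7 + 3**2 = 7 + 9 = 16)
(G(-1*(-13), r) + O(-11))**2 = ((-2 - 4*4) + 16)**2 = ((-2 - 16) + 16)**2 = (-18 + 16)**2 = (-2)**2 = 4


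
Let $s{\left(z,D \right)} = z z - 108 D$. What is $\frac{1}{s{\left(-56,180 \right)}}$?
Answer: $- \frac{1}{16304} \approx -6.1335 \cdot 10^{-5}$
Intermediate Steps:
$s{\left(z,D \right)} = z^{2} - 108 D$
$\frac{1}{s{\left(-56,180 \right)}} = \frac{1}{\left(-56\right)^{2} - 19440} = \frac{1}{3136 - 19440} = \frac{1}{-16304} = - \frac{1}{16304}$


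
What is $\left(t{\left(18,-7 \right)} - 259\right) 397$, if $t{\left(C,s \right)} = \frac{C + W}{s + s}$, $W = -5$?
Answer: $- \frac{1444683}{14} \approx -1.0319 \cdot 10^{5}$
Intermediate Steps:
$t{\left(C,s \right)} = \frac{-5 + C}{2 s}$ ($t{\left(C,s \right)} = \frac{C - 5}{s + s} = \frac{-5 + C}{2 s}$)
$\left(t{\left(18,-7 \right)} - 259\right) 397 = \left(\frac{-5 + 18}{2 \left(-7\right)} - 259\right) 397 = \left(\frac{1}{2} \left(- \frac{1}{7}\right) 13 - 259\right) 397 = \left(- \frac{13}{14} - 259\right) 397 = \left(- \frac{3639}{14}\right) 397 = - \frac{1444683}{14}$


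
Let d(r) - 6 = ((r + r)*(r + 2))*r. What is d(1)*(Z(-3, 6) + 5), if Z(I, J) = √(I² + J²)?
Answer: 60 + 36*√5 ≈ 140.50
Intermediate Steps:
d(r) = 6 + 2*r²*(2 + r) (d(r) = 6 + ((r + r)*(r + 2))*r = 6 + ((2*r)*(2 + r))*r = 6 + (2*r*(2 + r))*r = 6 + 2*r²*(2 + r))
d(1)*(Z(-3, 6) + 5) = (6 + 2*1³ + 4*1²)*(√((-3)² + 6²) + 5) = (6 + 2*1 + 4*1)*(√(9 + 36) + 5) = (6 + 2 + 4)*(√45 + 5) = 12*(3*√5 + 5) = 12*(5 + 3*√5) = 60 + 36*√5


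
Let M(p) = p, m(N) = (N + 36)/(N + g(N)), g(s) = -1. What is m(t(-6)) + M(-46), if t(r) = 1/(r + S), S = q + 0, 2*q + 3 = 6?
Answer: -828/11 ≈ -75.273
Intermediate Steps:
q = 3/2 (q = -3/2 + (1/2)*6 = -3/2 + 3 = 3/2 ≈ 1.5000)
S = 3/2 (S = 3/2 + 0 = 3/2 ≈ 1.5000)
t(r) = 1/(3/2 + r) (t(r) = 1/(r + 3/2) = 1/(3/2 + r))
m(N) = (36 + N)/(-1 + N) (m(N) = (N + 36)/(N - 1) = (36 + N)/(-1 + N))
m(t(-6)) + M(-46) = (36 + 2/(3 + 2*(-6)))/(-1 + 2/(3 + 2*(-6))) - 46 = (36 + 2/(3 - 12))/(-1 + 2/(3 - 12)) - 46 = (36 + 2/(-9))/(-1 + 2/(-9)) - 46 = (36 + 2*(-1/9))/(-1 + 2*(-1/9)) - 46 = (36 - 2/9)/(-1 - 2/9) - 46 = (322/9)/(-11/9) - 46 = -9/11*322/9 - 46 = -322/11 - 46 = -828/11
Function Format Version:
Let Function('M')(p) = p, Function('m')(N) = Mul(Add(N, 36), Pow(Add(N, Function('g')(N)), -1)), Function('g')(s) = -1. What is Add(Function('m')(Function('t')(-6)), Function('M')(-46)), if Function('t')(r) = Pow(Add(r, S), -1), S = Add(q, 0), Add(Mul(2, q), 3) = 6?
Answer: Rational(-828, 11) ≈ -75.273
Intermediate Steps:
q = Rational(3, 2) (q = Add(Rational(-3, 2), Mul(Rational(1, 2), 6)) = Add(Rational(-3, 2), 3) = Rational(3, 2) ≈ 1.5000)
S = Rational(3, 2) (S = Add(Rational(3, 2), 0) = Rational(3, 2) ≈ 1.5000)
Function('t')(r) = Pow(Add(Rational(3, 2), r), -1) (Function('t')(r) = Pow(Add(r, Rational(3, 2)), -1) = Pow(Add(Rational(3, 2), r), -1))
Function('m')(N) = Mul(Pow(Add(-1, N), -1), Add(36, N)) (Function('m')(N) = Mul(Add(N, 36), Pow(Add(N, -1), -1)) = Mul(Add(36, N), Pow(Add(-1, N), -1)) = Mul(Pow(Add(-1, N), -1), Add(36, N)))
Add(Function('m')(Function('t')(-6)), Function('M')(-46)) = Add(Mul(Pow(Add(-1, Mul(2, Pow(Add(3, Mul(2, -6)), -1))), -1), Add(36, Mul(2, Pow(Add(3, Mul(2, -6)), -1)))), -46) = Add(Mul(Pow(Add(-1, Mul(2, Pow(Add(3, -12), -1))), -1), Add(36, Mul(2, Pow(Add(3, -12), -1)))), -46) = Add(Mul(Pow(Add(-1, Mul(2, Pow(-9, -1))), -1), Add(36, Mul(2, Pow(-9, -1)))), -46) = Add(Mul(Pow(Add(-1, Mul(2, Rational(-1, 9))), -1), Add(36, Mul(2, Rational(-1, 9)))), -46) = Add(Mul(Pow(Add(-1, Rational(-2, 9)), -1), Add(36, Rational(-2, 9))), -46) = Add(Mul(Pow(Rational(-11, 9), -1), Rational(322, 9)), -46) = Add(Mul(Rational(-9, 11), Rational(322, 9)), -46) = Add(Rational(-322, 11), -46) = Rational(-828, 11)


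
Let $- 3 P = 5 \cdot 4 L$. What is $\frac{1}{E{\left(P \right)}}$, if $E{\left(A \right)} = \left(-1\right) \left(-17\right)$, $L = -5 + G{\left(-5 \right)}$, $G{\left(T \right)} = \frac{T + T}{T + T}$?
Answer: $\frac{1}{17} \approx 0.058824$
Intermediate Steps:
$G{\left(T \right)} = 1$ ($G{\left(T \right)} = \frac{2 T}{2 T} = 2 T \frac{1}{2 T} = 1$)
$L = -4$ ($L = -5 + 1 = -4$)
$P = \frac{80}{3}$ ($P = - \frac{5 \cdot 4 \left(-4\right)}{3} = - \frac{20 \left(-4\right)}{3} = \left(- \frac{1}{3}\right) \left(-80\right) = \frac{80}{3} \approx 26.667$)
$E{\left(A \right)} = 17$
$\frac{1}{E{\left(P \right)}} = \frac{1}{17}$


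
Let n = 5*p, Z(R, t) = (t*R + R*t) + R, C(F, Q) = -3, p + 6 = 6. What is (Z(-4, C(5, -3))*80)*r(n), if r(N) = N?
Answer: 0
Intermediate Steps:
p = 0 (p = -6 + 6 = 0)
Z(R, t) = R + 2*R*t (Z(R, t) = (R*t + R*t) + R = 2*R*t + R = R + 2*R*t)
n = 0 (n = 5*0 = 0)
(Z(-4, C(5, -3))*80)*r(n) = (-4*(1 + 2*(-3))*80)*0 = (-4*(1 - 6)*80)*0 = (-4*(-5)*80)*0 = (20*80)*0 = 1600*0 = 0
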